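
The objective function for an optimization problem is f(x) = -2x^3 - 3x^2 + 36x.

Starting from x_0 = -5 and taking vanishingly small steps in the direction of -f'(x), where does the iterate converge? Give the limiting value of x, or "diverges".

f'(x) = -6(x - 2)(x + 3), so f'(-5) = -84.
Gradient descent moves in the -f' direction, i.e. x is increasing.
The nearest critical point in that direction is x = -3, where f'' = 30 > 0 (a local minimum). The iterate converges there.

-3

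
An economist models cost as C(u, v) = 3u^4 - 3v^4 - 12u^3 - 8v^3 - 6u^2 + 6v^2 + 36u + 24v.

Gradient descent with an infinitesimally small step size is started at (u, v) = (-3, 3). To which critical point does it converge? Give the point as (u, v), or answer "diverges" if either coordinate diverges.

C is separable, so gradient descent decouples: u follows -∂C/∂u, v follows -∂C/∂v.
∂C/∂u = 12(u - 3)(u - 1)(u + 1); at u=-3 this is -576, so u increases.
∂C/∂v = -12(v - 1)(v + 1)(v + 2); at v=3 this is -480, so v increases.
The v-coordinate has no critical point in that direction and runs off to infinity.

diverges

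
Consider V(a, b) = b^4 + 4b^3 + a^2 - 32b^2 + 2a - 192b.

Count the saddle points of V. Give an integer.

V separates as a function of a plus a function of b, so ∇V=0 decouples.
∂V/∂a = 2(a + 1) = 0 at a ∈ {-1}; ∂V/∂b = 4(b - 4)(b + 3)(b + 4) = 0 at b ∈ {-4, -3, 4}.
The Hessian is diagonal: diag(V_aa, V_bb). Second derivatives: V_aa(-1)=2; V_bb(-4)=32, V_bb(-3)=-28, V_bb(4)=224.
Saddle points occur where the two diagonal entries have opposite signs: (-1, -3). Count: 1.

1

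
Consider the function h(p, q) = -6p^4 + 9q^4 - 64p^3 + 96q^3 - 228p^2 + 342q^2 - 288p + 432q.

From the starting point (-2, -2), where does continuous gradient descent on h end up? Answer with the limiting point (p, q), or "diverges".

(-3, -1)

h is separable, so gradient descent decouples: p follows -∂h/∂p, q follows -∂h/∂q.
∂h/∂p = -24(p + 1)(p + 3)(p + 4); at p=-2 this is 48, so p decreases.
∂h/∂q = 36(q + 1)(q + 3)(q + 4); at q=-2 this is -72, so q increases.
p converges to its nearest critical value -3 (a local min of the p-part); q converges to -1. The iterate converges to (-3, -1).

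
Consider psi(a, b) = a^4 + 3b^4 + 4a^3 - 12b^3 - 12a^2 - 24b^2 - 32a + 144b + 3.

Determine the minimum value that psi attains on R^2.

psi(a,b) separates as P(a) + Q(b) + 3, so its minimum is min P + min Q + 3.
P'(a) = 4(a - 2)(a + 1)(a + 4) vanishes at a ∈ {-4, -1, 2}; Q'(b) = 12(b - 3)(b - 2)(b + 2) vanishes at b ∈ {-2, 2, 3}.
Local minima of P (where P''>0): P(-4)=-64, P(2)=-64. Local minima of Q: Q(-2)=-240, Q(3)=135.
So the global minimum of psi is P(-4) + Q(-2) + 3 = -64 − 240 + 3 = -301, attained at (-4, -2).

-301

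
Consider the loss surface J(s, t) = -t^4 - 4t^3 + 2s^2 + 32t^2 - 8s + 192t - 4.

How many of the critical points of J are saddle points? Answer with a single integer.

2

J separates as a function of s plus a function of t, so ∇J=0 decouples.
∂J/∂s = 4(s - 2) = 0 at s ∈ {2}; ∂J/∂t = -4(t - 4)(t + 3)(t + 4) = 0 at t ∈ {-4, -3, 4}.
The Hessian is diagonal: diag(J_ss, J_tt). Second derivatives: J_ss(2)=4; J_tt(-4)=-32, J_tt(-3)=28, J_tt(4)=-224.
Saddle points occur where the two diagonal entries have opposite signs: (2, -4), (2, 4). Count: 2.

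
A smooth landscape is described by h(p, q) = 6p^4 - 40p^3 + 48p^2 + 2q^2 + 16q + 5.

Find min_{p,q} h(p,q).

h(p,q) separates as A(p) + B(q) + 5, so its minimum is min A + min B + 5.
A'(p) = 24p(p - 4)(p - 1) vanishes at p ∈ {0, 1, 4}; B'(q) = 4q + 16 vanishes at q ∈ {-4}.
Local minima of A (where A''>0): A(0)=0, A(4)=-256. Local minima of B: B(-4)=-32.
So the global minimum of h is A(4) + B(-4) + 5 = -256 − 32 + 5 = -283, attained at (4, -4).

-283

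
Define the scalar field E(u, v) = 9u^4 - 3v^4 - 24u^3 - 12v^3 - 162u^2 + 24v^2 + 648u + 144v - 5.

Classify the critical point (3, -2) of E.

local minimum

The mixed partial ∂²E/∂u∂v is 0, so the Hessian at any point is diag(E_uu, E_vv) = diag(36(3u^2 - 4u - 9), 12(-3v^2 - 6v + 4)).
At (3, -2): H = diag(216, 48).
Both eigenvalues are positive, so H is positive definite: a local minimum.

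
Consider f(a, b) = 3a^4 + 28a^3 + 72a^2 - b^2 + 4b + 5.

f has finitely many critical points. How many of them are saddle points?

2

f separates as a function of a plus a function of b, so ∇f=0 decouples.
∂f/∂a = 12a(a + 3)(a + 4) = 0 at a ∈ {-4, -3, 0}; ∂f/∂b = -2(b - 2) = 0 at b ∈ {2}.
The Hessian is diagonal: diag(f_aa, f_bb). Second derivatives: f_aa(-4)=48, f_aa(-3)=-36, f_aa(0)=144; f_bb(2)=-2.
Saddle points occur where the two diagonal entries have opposite signs: (-4, 2), (0, 2). Count: 2.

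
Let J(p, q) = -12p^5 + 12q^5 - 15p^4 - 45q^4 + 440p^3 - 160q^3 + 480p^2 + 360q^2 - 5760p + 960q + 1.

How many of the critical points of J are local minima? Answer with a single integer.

4

J separates as a function of p plus a function of q, so ∇J=0 decouples.
∂J/∂p = -60(p - 4)(p - 2)(p + 3)(p + 4) = 0 at p ∈ {-4, -3, 2, 4}; ∂J/∂q = 60(q - 4)(q - 2)(q + 1)(q + 2) = 0 at q ∈ {-2, -1, 2, 4}.
The Hessian is diagonal: diag(J_pp, J_qq). Second derivatives: J_pp(-4)=2880, J_pp(-3)=-2100, J_pp(2)=3600, J_pp(4)=-6720; J_qq(-2)=-1440, J_qq(-1)=900, J_qq(2)=-1440, J_qq(4)=3600.
Local minima occur where both diagonal entries positive: (-4, -1), (-4, 4), (2, -1), (2, 4). Count: 4.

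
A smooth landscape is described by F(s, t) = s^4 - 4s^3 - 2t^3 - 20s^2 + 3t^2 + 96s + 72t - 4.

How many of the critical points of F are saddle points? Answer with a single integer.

F separates as a function of s plus a function of t, so ∇F=0 decouples.
∂F/∂s = 4(s - 4)(s - 2)(s + 3) = 0 at s ∈ {-3, 2, 4}; ∂F/∂t = -6(t - 4)(t + 3) = 0 at t ∈ {-3, 4}.
The Hessian is diagonal: diag(F_ss, F_tt). Second derivatives: F_ss(-3)=140, F_ss(2)=-40, F_ss(4)=56; F_tt(-3)=42, F_tt(4)=-42.
Saddle points occur where the two diagonal entries have opposite signs: (-3, 4), (2, -3), (4, 4). Count: 3.

3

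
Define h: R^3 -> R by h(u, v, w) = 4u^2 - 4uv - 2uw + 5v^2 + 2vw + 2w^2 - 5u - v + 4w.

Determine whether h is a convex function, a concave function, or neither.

h is quadratic, so its Hessian is the constant matrix H = [[8, -4, -2], [-4, 10, 2], [-2, 2, 4]].
Leading principal minors: 8, 64, 216.
All positive ⇒ H ≻ 0 ⇒ convex.

convex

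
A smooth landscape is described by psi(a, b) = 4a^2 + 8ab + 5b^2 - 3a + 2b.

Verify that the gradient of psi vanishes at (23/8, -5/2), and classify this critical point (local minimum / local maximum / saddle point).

local minimum

∇psi = (8a + 8b - 3, 8a + 10b + 2); substituting (23/8, -5/2) gives ∇psi = (0, 0), so (23/8, -5/2) is indeed a critical point.
The Hessian of psi is constant: H = [[8, 8], [8, 10]].
det(H) = 8·10 − 8² = 16.
det(H) > 0 and tr(H) = 18 > 0, so H is positive definite and the point is a local minimum.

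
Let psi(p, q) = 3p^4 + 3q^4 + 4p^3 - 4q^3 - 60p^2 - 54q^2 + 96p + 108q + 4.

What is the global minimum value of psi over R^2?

psi(p,q) separates as A(p) + B(q) + 4, so its minimum is min A + min B + 4.
A'(p) = 12(p - 2)(p - 1)(p + 4) vanishes at p ∈ {-4, 1, 2}; B'(q) = 12(q - 3)(q - 1)(q + 3) vanishes at q ∈ {-3, 1, 3}.
Local minima of A (where A''>0): A(-4)=-832, A(2)=32. Local minima of B: B(-3)=-459, B(3)=-27.
So the global minimum of psi is A(-4) + B(-3) + 4 = -832 − 459 + 4 = -1287, attained at (-4, -3).

-1287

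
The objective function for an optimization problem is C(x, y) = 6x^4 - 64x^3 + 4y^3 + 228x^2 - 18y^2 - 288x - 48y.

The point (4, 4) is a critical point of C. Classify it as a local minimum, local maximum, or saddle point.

The mixed partial ∂²C/∂x∂y is 0, so the Hessian at any point is diag(C_xx, C_yy) = diag(24(3x^2 - 16x + 19), 12(2y - 3)).
At (4, 4): H = diag(72, 60).
Both eigenvalues are positive, so H is positive definite: a local minimum.

local minimum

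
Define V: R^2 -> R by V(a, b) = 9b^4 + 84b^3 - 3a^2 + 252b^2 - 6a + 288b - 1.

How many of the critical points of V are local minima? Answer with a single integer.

0

V separates as a function of a plus a function of b, so ∇V=0 decouples.
∂V/∂a = -6(a + 1) = 0 at a ∈ {-1}; ∂V/∂b = 36(b + 1)(b + 2)(b + 4) = 0 at b ∈ {-4, -2, -1}.
The Hessian is diagonal: diag(V_aa, V_bb). Second derivatives: V_aa(-1)=-6; V_bb(-4)=216, V_bb(-2)=-72, V_bb(-1)=108.
Local minima occur where both diagonal entries positive: none. Count: 0.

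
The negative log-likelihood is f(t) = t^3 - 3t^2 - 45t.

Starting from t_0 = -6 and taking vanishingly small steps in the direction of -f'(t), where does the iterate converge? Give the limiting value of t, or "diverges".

diverges

f'(t) = 3(t - 5)(t + 3), so f'(-6) = 99.
Gradient descent moves in the -f' direction, i.e. t is decreasing.
There is no critical point below t=-6, and f' keeps the same sign, so the iterate runs off to −∞.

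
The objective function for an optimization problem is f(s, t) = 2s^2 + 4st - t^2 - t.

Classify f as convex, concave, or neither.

f is quadratic, so its Hessian is the constant matrix H = [[4, 4], [4, -2]].
det(H) = -24, tr(H) = 2.
det(H) < 0, so H is indefinite: neither convex nor concave.

neither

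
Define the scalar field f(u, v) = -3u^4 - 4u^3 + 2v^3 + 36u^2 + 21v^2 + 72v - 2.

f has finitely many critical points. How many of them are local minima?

f separates as a function of u plus a function of v, so ∇f=0 decouples.
∂f/∂u = -12u(u - 2)(u + 3) = 0 at u ∈ {-3, 0, 2}; ∂f/∂v = 6(v + 3)(v + 4) = 0 at v ∈ {-4, -3}.
The Hessian is diagonal: diag(f_uu, f_vv). Second derivatives: f_uu(-3)=-180, f_uu(0)=72, f_uu(2)=-120; f_vv(-4)=-6, f_vv(-3)=6.
Local minima occur where both diagonal entries positive: (0, -3). Count: 1.

1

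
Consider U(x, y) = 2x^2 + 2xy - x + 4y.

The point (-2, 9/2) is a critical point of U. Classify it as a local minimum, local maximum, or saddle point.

The Hessian of U is constant: H = [[4, 2], [2, 0]].
det(H) = 4·0 − 2² = -4.
Since det(H) < 0, H is indefinite and the critical point is a saddle point.

saddle point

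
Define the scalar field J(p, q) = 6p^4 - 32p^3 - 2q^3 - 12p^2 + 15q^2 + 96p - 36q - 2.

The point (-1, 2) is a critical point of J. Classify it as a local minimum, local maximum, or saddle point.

local minimum

The mixed partial ∂²J/∂p∂q is 0, so the Hessian at any point is diag(J_pp, J_qq) = diag(24(3p^2 - 8p - 1), 6(-2q + 5)).
At (-1, 2): H = diag(240, 6).
Both eigenvalues are positive, so H is positive definite: a local minimum.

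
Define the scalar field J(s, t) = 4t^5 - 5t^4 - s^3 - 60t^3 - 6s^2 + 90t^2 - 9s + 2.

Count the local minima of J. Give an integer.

2

J separates as a function of s plus a function of t, so ∇J=0 decouples.
∂J/∂s = -3(s + 1)(s + 3) = 0 at s ∈ {-3, -1}; ∂J/∂t = 20t(t - 3)(t - 1)(t + 3) = 0 at t ∈ {-3, 0, 1, 3}.
The Hessian is diagonal: diag(J_ss, J_tt). Second derivatives: J_ss(-3)=6, J_ss(-1)=-6; J_tt(-3)=-1440, J_tt(0)=180, J_tt(1)=-160, J_tt(3)=720.
Local minima occur where both diagonal entries positive: (-3, 0), (-3, 3). Count: 2.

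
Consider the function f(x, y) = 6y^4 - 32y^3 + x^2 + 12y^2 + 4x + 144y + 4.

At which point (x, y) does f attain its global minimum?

(-2, -1)

f(x,y) separates as P(x) + Q(y) + 4, so its minimum is min P + min Q + 4.
P'(x) = 2x + 4 vanishes at x ∈ {-2}; Q'(y) = 24(y - 3)(y - 2)(y + 1) vanishes at y ∈ {-1, 2, 3}.
Local minima of P (where P''>0): P(-2)=-4. Local minima of Q: Q(-1)=-94, Q(3)=162.
So the global minimum of f is P(-2) + Q(-1) + 4 = -4 − 94 + 4 = -94, attained at (-2, -1).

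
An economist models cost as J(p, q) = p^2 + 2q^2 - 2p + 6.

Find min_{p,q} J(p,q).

J(p,q) separates as A(p) + B(q) + 6, so its minimum is min A + min B + 6.
A'(p) = 2p - 2 vanishes at p ∈ {1}; B'(q) = 4q vanishes at q ∈ {0}.
Local minima of A (where A''>0): A(1)=-1. Local minima of B: B(0)=0.
So the global minimum of J is A(1) + B(0) + 6 = -1 + 0 + 6 = 5, attained at (1, 0).

5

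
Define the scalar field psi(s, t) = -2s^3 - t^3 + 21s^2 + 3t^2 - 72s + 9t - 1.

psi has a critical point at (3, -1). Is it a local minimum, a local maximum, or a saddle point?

local minimum

The mixed partial ∂²psi/∂s∂t is 0, so the Hessian at any point is diag(psi_ss, psi_tt) = diag(6(-2s + 7), 6(-t + 1)).
At (3, -1): H = diag(6, 12).
Both eigenvalues are positive, so H is positive definite: a local minimum.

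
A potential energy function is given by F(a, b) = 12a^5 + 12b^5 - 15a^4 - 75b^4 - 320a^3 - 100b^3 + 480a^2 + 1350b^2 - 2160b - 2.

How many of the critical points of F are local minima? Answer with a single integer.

F separates as a function of a plus a function of b, so ∇F=0 decouples.
∂F/∂a = 60a(a - 4)(a - 1)(a + 4) = 0 at a ∈ {-4, 0, 1, 4}; ∂F/∂b = 60(b - 4)(b - 3)(b - 1)(b + 3) = 0 at b ∈ {-3, 1, 3, 4}.
The Hessian is diagonal: diag(F_aa, F_bb). Second derivatives: F_aa(-4)=-9600, F_aa(0)=960, F_aa(1)=-900, F_aa(4)=5760; F_bb(-3)=-10080, F_bb(1)=1440, F_bb(3)=-720, F_bb(4)=1260.
Local minima occur where both diagonal entries positive: (0, 1), (0, 4), (4, 1), (4, 4). Count: 4.

4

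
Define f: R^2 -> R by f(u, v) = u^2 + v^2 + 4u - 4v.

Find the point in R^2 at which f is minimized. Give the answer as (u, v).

(-2, 2)

f(u,v) separates as P(u) + Q(v), so its minimum is min P + min Q.
P'(u) = 2u + 4 vanishes at u ∈ {-2}; Q'(v) = 2v - 4 vanishes at v ∈ {2}.
Local minima of P (where P''>0): P(-2)=-4. Local minima of Q: Q(2)=-4.
So the global minimum of f is P(-2) + Q(2) = -4 − 4 = -8, attained at (-2, 2).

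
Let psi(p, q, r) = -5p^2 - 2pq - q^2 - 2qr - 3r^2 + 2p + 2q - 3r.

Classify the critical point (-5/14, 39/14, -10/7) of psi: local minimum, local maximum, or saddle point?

The Hessian is constant: H = [[-10, -2, 0], [-2, -2, -2], [0, -2, -6]].
Leading principal minors: Δ₁ = -10, Δ₂ = 16, Δ₃ = -56.
The minors alternate sign starting negative (−, +, −), so H is negative definite: a local maximum.

local maximum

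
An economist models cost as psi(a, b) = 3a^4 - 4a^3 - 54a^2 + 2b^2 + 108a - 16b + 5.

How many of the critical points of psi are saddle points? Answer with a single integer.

1

psi separates as a function of a plus a function of b, so ∇psi=0 decouples.
∂psi/∂a = 12(a - 3)(a - 1)(a + 3) = 0 at a ∈ {-3, 1, 3}; ∂psi/∂b = 4(b - 4) = 0 at b ∈ {4}.
The Hessian is diagonal: diag(psi_aa, psi_bb). Second derivatives: psi_aa(-3)=288, psi_aa(1)=-96, psi_aa(3)=144; psi_bb(4)=4.
Saddle points occur where the two diagonal entries have opposite signs: (1, 4). Count: 1.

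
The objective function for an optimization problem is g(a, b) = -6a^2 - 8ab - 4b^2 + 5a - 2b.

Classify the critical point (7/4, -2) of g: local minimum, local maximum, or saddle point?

local maximum

The Hessian of g is constant: H = [[-12, -8], [-8, -8]].
det(H) = (-12)·(-8) − (-8)² = 32.
det(H) > 0 and tr(H) = -20 < 0, so H is negative definite and the point is a local maximum.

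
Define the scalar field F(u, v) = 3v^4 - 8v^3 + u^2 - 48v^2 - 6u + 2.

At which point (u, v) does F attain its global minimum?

F(u,v) separates as P(u) + Q(v) + 2, so its minimum is min P + min Q + 2.
P'(u) = 2u - 6 vanishes at u ∈ {3}; Q'(v) = 12v(v - 4)(v + 2) vanishes at v ∈ {-2, 0, 4}.
Local minima of P (where P''>0): P(3)=-9. Local minima of Q: Q(-2)=-80, Q(4)=-512.
So the global minimum of F is P(3) + Q(4) + 2 = -9 − 512 + 2 = -519, attained at (3, 4).

(3, 4)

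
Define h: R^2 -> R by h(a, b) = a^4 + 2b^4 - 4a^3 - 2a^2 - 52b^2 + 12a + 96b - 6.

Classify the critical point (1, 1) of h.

local maximum

The mixed partial ∂²h/∂a∂b is 0, so the Hessian at any point is diag(h_aa, h_bb) = diag(4(3a^2 - 6a - 1), 8(3b^2 - 13)).
At (1, 1): H = diag(-16, -80).
Both eigenvalues are negative, so H is negative definite: a local maximum.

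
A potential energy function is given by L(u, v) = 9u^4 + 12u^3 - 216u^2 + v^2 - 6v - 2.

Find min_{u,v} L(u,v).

L(u,v) separates as P(u) + Q(v) − 2, so its minimum is min P + min Q − 2.
P'(u) = 36u(u - 3)(u + 4) vanishes at u ∈ {-4, 0, 3}; Q'(v) = 2v - 6 vanishes at v ∈ {3}.
Local minima of P (where P''>0): P(-4)=-1920, P(3)=-891. Local minima of Q: Q(3)=-9.
So the global minimum of L is P(-4) + Q(3) − 2 = -1920 − 9 − 2 = -1931, attained at (-4, 3).

-1931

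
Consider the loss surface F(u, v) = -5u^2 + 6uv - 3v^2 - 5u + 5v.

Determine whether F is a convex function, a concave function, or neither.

F is quadratic, so its Hessian is the constant matrix H = [[-10, 6], [6, -6]].
det(H) = 24, tr(H) = -16.
det(H) > 0 and tr(H) < 0, so H is negative definite everywhere: concave.

concave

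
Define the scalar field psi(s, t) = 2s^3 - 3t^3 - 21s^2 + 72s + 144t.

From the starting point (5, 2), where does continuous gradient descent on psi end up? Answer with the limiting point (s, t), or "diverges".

psi is separable, so gradient descent decouples: s follows -∂psi/∂s, t follows -∂psi/∂t.
∂psi/∂s = 6(s - 4)(s - 3); at s=5 this is 12, so s decreases.
∂psi/∂t = -9(t - 4)(t + 4); at t=2 this is 108, so t decreases.
s converges to its nearest critical value 4 (a local min of the s-part); t converges to -4. The iterate converges to (4, -4).

(4, -4)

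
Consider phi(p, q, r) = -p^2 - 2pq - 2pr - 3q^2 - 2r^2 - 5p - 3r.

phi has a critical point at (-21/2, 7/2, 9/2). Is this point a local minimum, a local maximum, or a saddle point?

The Hessian is constant: H = [[-2, -2, -2], [-2, -6, 0], [-2, 0, -4]].
Leading principal minors: Δ₁ = -2, Δ₂ = 8, Δ₃ = -8.
The minors alternate sign starting negative (−, +, −), so H is negative definite: a local maximum.

local maximum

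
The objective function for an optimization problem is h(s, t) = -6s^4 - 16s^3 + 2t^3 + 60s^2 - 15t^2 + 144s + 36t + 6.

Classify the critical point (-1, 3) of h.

The mixed partial ∂²h/∂s∂t is 0, so the Hessian at any point is diag(h_ss, h_tt) = diag(24(-3s^2 - 4s + 5), 6(2t - 5)).
At (-1, 3): H = diag(144, 6).
Both eigenvalues are positive, so H is positive definite: a local minimum.

local minimum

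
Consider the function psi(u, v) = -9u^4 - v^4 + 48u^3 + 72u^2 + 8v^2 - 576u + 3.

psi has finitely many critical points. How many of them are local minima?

1

psi separates as a function of u plus a function of v, so ∇psi=0 decouples.
∂psi/∂u = -36(u - 4)(u - 2)(u + 2) = 0 at u ∈ {-2, 2, 4}; ∂psi/∂v = -4v(v - 2)(v + 2) = 0 at v ∈ {-2, 0, 2}.
The Hessian is diagonal: diag(psi_uu, psi_vv). Second derivatives: psi_uu(-2)=-864, psi_uu(2)=288, psi_uu(4)=-432; psi_vv(-2)=-32, psi_vv(0)=16, psi_vv(2)=-32.
Local minima occur where both diagonal entries positive: (2, 0). Count: 1.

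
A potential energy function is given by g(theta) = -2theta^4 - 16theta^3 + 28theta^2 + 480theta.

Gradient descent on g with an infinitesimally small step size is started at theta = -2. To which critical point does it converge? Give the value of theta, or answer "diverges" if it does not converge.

-4

g'(theta) = -8(theta - 3)(theta + 4)(theta + 5), so g'(-2) = 240.
Gradient descent moves in the -g' direction, i.e. theta is decreasing.
The nearest critical point in that direction is theta = -4, where g'' = 56 > 0 (a local minimum). The iterate converges there.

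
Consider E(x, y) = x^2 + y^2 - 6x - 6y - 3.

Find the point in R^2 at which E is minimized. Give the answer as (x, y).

E(x,y) separates as P(x) + Q(y) − 3, so its minimum is min P + min Q − 3.
P'(x) = 2x - 6 vanishes at x ∈ {3}; Q'(y) = 2y - 6 vanishes at y ∈ {3}.
Local minima of P (where P''>0): P(3)=-9. Local minima of Q: Q(3)=-9.
So the global minimum of E is P(3) + Q(3) − 3 = -9 − 9 − 3 = -21, attained at (3, 3).

(3, 3)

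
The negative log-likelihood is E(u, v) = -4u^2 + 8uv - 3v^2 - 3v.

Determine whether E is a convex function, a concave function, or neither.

E is quadratic, so its Hessian is the constant matrix H = [[-8, 8], [8, -6]].
det(H) = -16, tr(H) = -14.
det(H) < 0, so H is indefinite: neither convex nor concave.

neither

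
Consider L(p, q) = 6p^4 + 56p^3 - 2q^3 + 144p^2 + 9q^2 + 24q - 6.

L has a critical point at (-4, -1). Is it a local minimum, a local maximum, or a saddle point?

local minimum

The mixed partial ∂²L/∂p∂q is 0, so the Hessian at any point is diag(L_pp, L_qq) = diag(24(3p^2 + 14p + 12), 6(-2q + 3)).
At (-4, -1): H = diag(96, 30).
Both eigenvalues are positive, so H is positive definite: a local minimum.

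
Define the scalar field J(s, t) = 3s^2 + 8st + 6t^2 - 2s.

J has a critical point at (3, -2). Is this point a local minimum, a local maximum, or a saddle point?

The Hessian of J is constant: H = [[6, 8], [8, 12]].
det(H) = 6·12 − 8² = 8.
det(H) > 0 and tr(H) = 18 > 0, so H is positive definite and the point is a local minimum.

local minimum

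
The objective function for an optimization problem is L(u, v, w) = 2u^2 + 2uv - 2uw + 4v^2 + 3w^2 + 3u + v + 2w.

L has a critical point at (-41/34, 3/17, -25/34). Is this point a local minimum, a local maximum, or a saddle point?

The Hessian is constant: H = [[4, 2, -2], [2, 8, 0], [-2, 0, 6]].
Leading principal minors: Δ₁ = 4, Δ₂ = 28, Δ₃ = 136.
All leading minors are positive, so H is positive definite: a local minimum.

local minimum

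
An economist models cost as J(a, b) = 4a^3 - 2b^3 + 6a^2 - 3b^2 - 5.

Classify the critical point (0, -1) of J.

local minimum

The mixed partial ∂²J/∂a∂b is 0, so the Hessian at any point is diag(J_aa, J_bb) = diag(12(2a + 1), -6(2b + 1)).
At (0, -1): H = diag(12, 6).
Both eigenvalues are positive, so H is positive definite: a local minimum.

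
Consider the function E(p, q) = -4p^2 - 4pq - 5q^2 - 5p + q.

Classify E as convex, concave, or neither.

E is quadratic, so its Hessian is the constant matrix H = [[-8, -4], [-4, -10]].
det(H) = 64, tr(H) = -18.
det(H) > 0 and tr(H) < 0, so H is negative definite everywhere: concave.

concave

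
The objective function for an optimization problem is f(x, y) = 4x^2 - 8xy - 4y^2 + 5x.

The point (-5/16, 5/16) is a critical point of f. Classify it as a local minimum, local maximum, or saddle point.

saddle point

The Hessian of f is constant: H = [[8, -8], [-8, -8]].
det(H) = 8·(-8) − (-8)² = -128.
Since det(H) < 0, H is indefinite and the critical point is a saddle point.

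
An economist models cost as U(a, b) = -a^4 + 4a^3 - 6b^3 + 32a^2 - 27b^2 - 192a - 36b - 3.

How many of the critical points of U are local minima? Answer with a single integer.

1

U separates as a function of a plus a function of b, so ∇U=0 decouples.
∂U/∂a = -4(a - 4)(a - 3)(a + 4) = 0 at a ∈ {-4, 3, 4}; ∂U/∂b = -18(b + 1)(b + 2) = 0 at b ∈ {-2, -1}.
The Hessian is diagonal: diag(U_aa, U_bb). Second derivatives: U_aa(-4)=-224, U_aa(3)=28, U_aa(4)=-32; U_bb(-2)=18, U_bb(-1)=-18.
Local minima occur where both diagonal entries positive: (3, -2). Count: 1.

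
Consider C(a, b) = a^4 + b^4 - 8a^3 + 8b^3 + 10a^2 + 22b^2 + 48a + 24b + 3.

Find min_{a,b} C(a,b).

C(a,b) separates as P(a) + Q(b) + 3, so its minimum is min P + min Q + 3.
P'(a) = 4(a - 4)(a - 3)(a + 1) vanishes at a ∈ {-1, 3, 4}; Q'(b) = 4(b + 1)(b + 2)(b + 3) vanishes at b ∈ {-3, -2, -1}.
Local minima of P (where P''>0): P(-1)=-29, P(4)=96. Local minima of Q: Q(-3)=-9, Q(-1)=-9.
So the global minimum of C is P(-1) + Q(-3) + 3 = -29 − 9 + 3 = -35, attained at (-1, -3).

-35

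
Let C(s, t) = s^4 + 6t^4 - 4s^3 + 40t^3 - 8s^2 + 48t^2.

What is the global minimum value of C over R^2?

-384

C(s,t) separates as P(s) + Q(t), so its minimum is min P + min Q.
P'(s) = 4s(s - 4)(s + 1) vanishes at s ∈ {-1, 0, 4}; Q'(t) = 24t(t + 1)(t + 4) vanishes at t ∈ {-4, -1, 0}.
Local minima of P (where P''>0): P(-1)=-3, P(4)=-128. Local minima of Q: Q(-4)=-256, Q(0)=0.
So the global minimum of C is P(4) + Q(-4) = -128 − 256 = -384, attained at (4, -4).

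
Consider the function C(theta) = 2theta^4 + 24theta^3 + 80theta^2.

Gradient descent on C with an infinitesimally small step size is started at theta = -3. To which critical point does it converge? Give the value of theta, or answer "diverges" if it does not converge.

0

C'(theta) = 8theta(theta + 4)(theta + 5), so C'(-3) = -48.
Gradient descent moves in the -C' direction, i.e. theta is increasing.
The nearest critical point in that direction is theta = 0, where C'' = 160 > 0 (a local minimum). The iterate converges there.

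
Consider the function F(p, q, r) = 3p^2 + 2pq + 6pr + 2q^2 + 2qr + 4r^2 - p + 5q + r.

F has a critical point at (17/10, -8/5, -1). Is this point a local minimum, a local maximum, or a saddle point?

local minimum

The Hessian is constant: H = [[6, 2, 6], [2, 4, 2], [6, 2, 8]].
Leading principal minors: Δ₁ = 6, Δ₂ = 20, Δ₃ = 40.
All leading minors are positive, so H is positive definite: a local minimum.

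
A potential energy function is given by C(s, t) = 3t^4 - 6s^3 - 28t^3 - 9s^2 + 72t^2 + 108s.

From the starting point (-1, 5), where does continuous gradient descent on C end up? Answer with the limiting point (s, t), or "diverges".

C is separable, so gradient descent decouples: s follows -∂C/∂s, t follows -∂C/∂t.
∂C/∂s = -18(s - 2)(s + 3); at s=-1 this is 108, so s decreases.
∂C/∂t = 12t(t - 4)(t - 3); at t=5 this is 120, so t decreases.
s converges to its nearest critical value -3 (a local min of the s-part); t converges to 4. The iterate converges to (-3, 4).

(-3, 4)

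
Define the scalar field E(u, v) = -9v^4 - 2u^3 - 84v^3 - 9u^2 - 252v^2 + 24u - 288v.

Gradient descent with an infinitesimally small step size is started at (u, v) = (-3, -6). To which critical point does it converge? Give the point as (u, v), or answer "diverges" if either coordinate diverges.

diverges

E is separable, so gradient descent decouples: u follows -∂E/∂u, v follows -∂E/∂v.
∂E/∂u = -6(u - 1)(u + 4); at u=-3 this is 24, so u decreases.
∂E/∂v = -36(v + 1)(v + 2)(v + 4); at v=-6 this is 1440, so v decreases.
The v-coordinate has no critical point in that direction and runs off to infinity.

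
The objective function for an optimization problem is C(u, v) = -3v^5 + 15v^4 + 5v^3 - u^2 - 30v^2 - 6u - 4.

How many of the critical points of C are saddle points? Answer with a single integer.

2

C separates as a function of u plus a function of v, so ∇C=0 decouples.
∂C/∂u = -2(u + 3) = 0 at u ∈ {-3}; ∂C/∂v = -15v(v - 4)(v - 1)(v + 1) = 0 at v ∈ {-1, 0, 1, 4}.
The Hessian is diagonal: diag(C_uu, C_vv). Second derivatives: C_uu(-3)=-2; C_vv(-1)=150, C_vv(0)=-60, C_vv(1)=90, C_vv(4)=-900.
Saddle points occur where the two diagonal entries have opposite signs: (-3, -1), (-3, 1). Count: 2.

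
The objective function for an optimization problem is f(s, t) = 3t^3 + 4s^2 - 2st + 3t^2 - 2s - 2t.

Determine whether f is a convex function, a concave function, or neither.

neither

The term 3t^3 is cubic, so the Hessian is not constant.
∂²f/∂t² = 18t + 6, which takes both signs as t varies (negative for sufficiently negative t). A diagonal entry of the Hessian changing sign means the Hessian is neither positive- nor negative-semidefinite on all of R^2.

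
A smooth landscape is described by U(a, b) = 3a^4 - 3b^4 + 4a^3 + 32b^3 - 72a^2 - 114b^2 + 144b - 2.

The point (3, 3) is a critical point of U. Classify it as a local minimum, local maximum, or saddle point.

local minimum

The mixed partial ∂²U/∂a∂b is 0, so the Hessian at any point is diag(U_aa, U_bb) = diag(12(3a^2 + 2a - 12), 12(-3b^2 + 16b - 19)).
At (3, 3): H = diag(252, 24).
Both eigenvalues are positive, so H is positive definite: a local minimum.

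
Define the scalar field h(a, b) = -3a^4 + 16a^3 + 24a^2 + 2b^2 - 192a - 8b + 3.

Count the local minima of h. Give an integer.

h separates as a function of a plus a function of b, so ∇h=0 decouples.
∂h/∂a = -12(a - 4)(a - 2)(a + 2) = 0 at a ∈ {-2, 2, 4}; ∂h/∂b = 4(b - 2) = 0 at b ∈ {2}.
The Hessian is diagonal: diag(h_aa, h_bb). Second derivatives: h_aa(-2)=-288, h_aa(2)=96, h_aa(4)=-144; h_bb(2)=4.
Local minima occur where both diagonal entries positive: (2, 2). Count: 1.

1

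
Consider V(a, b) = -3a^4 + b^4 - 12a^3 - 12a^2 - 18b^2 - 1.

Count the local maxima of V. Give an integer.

V separates as a function of a plus a function of b, so ∇V=0 decouples.
∂V/∂a = -12a(a + 1)(a + 2) = 0 at a ∈ {-2, -1, 0}; ∂V/∂b = 4b(b - 3)(b + 3) = 0 at b ∈ {-3, 0, 3}.
The Hessian is diagonal: diag(V_aa, V_bb). Second derivatives: V_aa(-2)=-24, V_aa(-1)=12, V_aa(0)=-24; V_bb(-3)=72, V_bb(0)=-36, V_bb(3)=72.
Local maxima occur where both diagonal entries negative: (-2, 0), (0, 0). Count: 2.

2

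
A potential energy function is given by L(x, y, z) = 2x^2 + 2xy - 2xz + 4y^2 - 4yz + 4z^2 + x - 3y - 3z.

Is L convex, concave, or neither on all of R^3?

convex

L is quadratic, so its Hessian is the constant matrix H = [[4, 2, -2], [2, 8, -4], [-2, -4, 8]].
Leading principal minors: 4, 28, 160.
All positive ⇒ H ≻ 0 ⇒ convex.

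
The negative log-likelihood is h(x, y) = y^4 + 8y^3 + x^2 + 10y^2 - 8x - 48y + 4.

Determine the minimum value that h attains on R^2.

-41

h(x,y) separates as P(x) + Q(y) + 4, so its minimum is min P + min Q + 4.
P'(x) = 2x - 8 vanishes at x ∈ {4}; Q'(y) = 4(y - 1)(y + 3)(y + 4) vanishes at y ∈ {-4, -3, 1}.
Local minima of P (where P''>0): P(4)=-16. Local minima of Q: Q(-4)=96, Q(1)=-29.
So the global minimum of h is P(4) + Q(1) + 4 = -16 − 29 + 4 = -41, attained at (4, 1).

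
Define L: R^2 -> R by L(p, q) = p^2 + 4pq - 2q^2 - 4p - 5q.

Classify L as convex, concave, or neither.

neither

L is quadratic, so its Hessian is the constant matrix H = [[2, 4], [4, -4]].
det(H) = -24, tr(H) = -2.
det(H) < 0, so H is indefinite: neither convex nor concave.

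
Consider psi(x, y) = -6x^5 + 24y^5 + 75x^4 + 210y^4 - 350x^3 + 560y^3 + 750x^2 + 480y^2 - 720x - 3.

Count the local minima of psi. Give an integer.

psi separates as a function of x plus a function of y, so ∇psi=0 decouples.
∂psi/∂x = -30(x - 4)(x - 3)(x - 2)(x - 1) = 0 at x ∈ {1, 2, 3, 4}; ∂psi/∂y = 120y(y + 1)(y + 2)(y + 4) = 0 at y ∈ {-4, -2, -1, 0}.
The Hessian is diagonal: diag(psi_xx, psi_yy). Second derivatives: psi_xx(1)=180, psi_xx(2)=-60, psi_xx(3)=60, psi_xx(4)=-180; psi_yy(-4)=-2880, psi_yy(-2)=480, psi_yy(-1)=-360, psi_yy(0)=960.
Local minima occur where both diagonal entries positive: (1, -2), (1, 0), (3, -2), (3, 0). Count: 4.

4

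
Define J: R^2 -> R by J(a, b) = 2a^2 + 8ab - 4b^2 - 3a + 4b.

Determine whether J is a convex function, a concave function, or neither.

J is quadratic, so its Hessian is the constant matrix H = [[4, 8], [8, -8]].
det(H) = -96, tr(H) = -4.
det(H) < 0, so H is indefinite: neither convex nor concave.

neither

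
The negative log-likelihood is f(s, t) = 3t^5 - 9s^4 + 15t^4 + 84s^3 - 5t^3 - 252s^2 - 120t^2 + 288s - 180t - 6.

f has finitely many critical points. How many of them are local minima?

2

f separates as a function of s plus a function of t, so ∇f=0 decouples.
∂f/∂s = -36(s - 4)(s - 2)(s - 1) = 0 at s ∈ {1, 2, 4}; ∂f/∂t = 15(t - 2)(t + 1)(t + 2)(t + 3) = 0 at t ∈ {-3, -2, -1, 2}.
The Hessian is diagonal: diag(f_ss, f_tt). Second derivatives: f_ss(1)=-108, f_ss(2)=72, f_ss(4)=-216; f_tt(-3)=-150, f_tt(-2)=60, f_tt(-1)=-90, f_tt(2)=900.
Local minima occur where both diagonal entries positive: (2, -2), (2, 2). Count: 2.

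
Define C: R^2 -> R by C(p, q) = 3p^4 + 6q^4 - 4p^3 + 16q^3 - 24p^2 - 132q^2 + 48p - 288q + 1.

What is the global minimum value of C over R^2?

-1245

C(p,q) separates as A(p) + B(q) + 1, so its minimum is min A + min B + 1.
A'(p) = 12(p - 2)(p - 1)(p + 2) vanishes at p ∈ {-2, 1, 2}; B'(q) = 24(q - 3)(q + 1)(q + 4) vanishes at q ∈ {-4, -1, 3}.
Local minima of A (where A''>0): A(-2)=-112, A(2)=16. Local minima of B: B(-4)=-448, B(3)=-1134.
So the global minimum of C is A(-2) + B(3) + 1 = -112 − 1134 + 1 = -1245, attained at (-2, 3).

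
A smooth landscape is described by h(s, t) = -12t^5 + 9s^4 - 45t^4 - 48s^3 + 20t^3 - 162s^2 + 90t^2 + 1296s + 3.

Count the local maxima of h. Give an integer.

h separates as a function of s plus a function of t, so ∇h=0 decouples.
∂h/∂s = 36(s - 4)(s - 3)(s + 3) = 0 at s ∈ {-3, 3, 4}; ∂h/∂t = -60t(t - 1)(t + 1)(t + 3) = 0 at t ∈ {-3, -1, 0, 1}.
The Hessian is diagonal: diag(h_ss, h_tt). Second derivatives: h_ss(-3)=1512, h_ss(3)=-216, h_ss(4)=252; h_tt(-3)=1440, h_tt(-1)=-240, h_tt(0)=180, h_tt(1)=-480.
Local maxima occur where both diagonal entries negative: (3, -1), (3, 1). Count: 2.

2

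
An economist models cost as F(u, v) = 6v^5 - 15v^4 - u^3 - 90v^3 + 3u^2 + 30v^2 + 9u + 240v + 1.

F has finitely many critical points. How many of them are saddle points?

F separates as a function of u plus a function of v, so ∇F=0 decouples.
∂F/∂u = -3(u - 3)(u + 1) = 0 at u ∈ {-1, 3}; ∂F/∂v = 30(v - 4)(v - 1)(v + 1)(v + 2) = 0 at v ∈ {-2, -1, 1, 4}.
The Hessian is diagonal: diag(F_uu, F_vv). Second derivatives: F_uu(-1)=12, F_uu(3)=-12; F_vv(-2)=-540, F_vv(-1)=300, F_vv(1)=-540, F_vv(4)=2700.
Saddle points occur where the two diagonal entries have opposite signs: (-1, -2), (-1, 1), (3, -1), (3, 4). Count: 4.

4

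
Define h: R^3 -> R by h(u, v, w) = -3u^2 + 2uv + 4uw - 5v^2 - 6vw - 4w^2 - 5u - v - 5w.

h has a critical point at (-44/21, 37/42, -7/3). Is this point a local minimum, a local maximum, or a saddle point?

The Hessian is constant: H = [[-6, 2, 4], [2, -10, -6], [4, -6, -8]].
Leading principal minors: Δ₁ = -6, Δ₂ = 56, Δ₃ = -168.
The minors alternate sign starting negative (−, +, −), so H is negative definite: a local maximum.

local maximum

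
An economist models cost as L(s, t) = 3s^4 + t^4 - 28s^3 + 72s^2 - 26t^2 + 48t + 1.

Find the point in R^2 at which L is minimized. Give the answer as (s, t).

(0, -4)

L(s,t) separates as P(s) + Q(t) + 1, so its minimum is min P + min Q + 1.
P'(s) = 12s(s - 4)(s - 3) vanishes at s ∈ {0, 3, 4}; Q'(t) = 4(t - 3)(t - 1)(t + 4) vanishes at t ∈ {-4, 1, 3}.
Local minima of P (where P''>0): P(0)=0, P(4)=128. Local minima of Q: Q(-4)=-352, Q(3)=-9.
So the global minimum of L is P(0) + Q(-4) + 1 = 0 − 352 + 1 = -351, attained at (0, -4).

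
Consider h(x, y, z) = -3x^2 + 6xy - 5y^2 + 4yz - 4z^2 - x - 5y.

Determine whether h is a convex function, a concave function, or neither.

h is quadratic, so its Hessian is the constant matrix H = [[-6, 6, 0], [6, -10, 4], [0, 4, -8]].
Leading principal minors: -6, 24, -96.
Signs alternate −, +, − ⇒ H ≺ 0 ⇒ concave.

concave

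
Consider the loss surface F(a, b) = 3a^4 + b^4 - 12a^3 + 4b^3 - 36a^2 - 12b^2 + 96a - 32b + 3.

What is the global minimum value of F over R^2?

-253

F(a,b) separates as P(a) + Q(b) + 3, so its minimum is min P + min Q + 3.
P'(a) = 12(a - 4)(a - 1)(a + 2) vanishes at a ∈ {-2, 1, 4}; Q'(b) = 4(b - 2)(b + 1)(b + 4) vanishes at b ∈ {-4, -1, 2}.
Local minima of P (where P''>0): P(-2)=-192, P(4)=-192. Local minima of Q: Q(-4)=-64, Q(2)=-64.
So the global minimum of F is P(-2) + Q(-4) + 3 = -192 − 64 + 3 = -253, attained at (-2, -4).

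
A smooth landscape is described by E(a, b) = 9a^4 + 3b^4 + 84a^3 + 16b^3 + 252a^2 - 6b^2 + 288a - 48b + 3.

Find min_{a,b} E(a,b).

-349

E(a,b) separates as P(a) + Q(b) + 3, so its minimum is min P + min Q + 3.
P'(a) = 36(a + 1)(a + 2)(a + 4) vanishes at a ∈ {-4, -2, -1}; Q'(b) = 12(b - 1)(b + 1)(b + 4) vanishes at b ∈ {-4, -1, 1}.
Local minima of P (where P''>0): P(-4)=-192, P(-1)=-111. Local minima of Q: Q(-4)=-160, Q(1)=-35.
So the global minimum of E is P(-4) + Q(-4) + 3 = -192 − 160 + 3 = -349, attained at (-4, -4).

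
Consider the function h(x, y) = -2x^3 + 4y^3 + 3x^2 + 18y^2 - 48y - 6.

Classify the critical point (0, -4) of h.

The mixed partial ∂²h/∂x∂y is 0, so the Hessian at any point is diag(h_xx, h_yy) = diag(6(-2x + 1), 12(2y + 3)).
At (0, -4): H = diag(6, -60).
The eigenvalues have opposite signs, so H is indefinite: a saddle point.

saddle point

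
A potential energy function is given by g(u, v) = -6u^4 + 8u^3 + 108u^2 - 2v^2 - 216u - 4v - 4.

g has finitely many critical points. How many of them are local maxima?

2

g separates as a function of u plus a function of v, so ∇g=0 decouples.
∂g/∂u = -24(u - 3)(u - 1)(u + 3) = 0 at u ∈ {-3, 1, 3}; ∂g/∂v = -4(v + 1) = 0 at v ∈ {-1}.
The Hessian is diagonal: diag(g_uu, g_vv). Second derivatives: g_uu(-3)=-576, g_uu(1)=192, g_uu(3)=-288; g_vv(-1)=-4.
Local maxima occur where both diagonal entries negative: (-3, -1), (3, -1). Count: 2.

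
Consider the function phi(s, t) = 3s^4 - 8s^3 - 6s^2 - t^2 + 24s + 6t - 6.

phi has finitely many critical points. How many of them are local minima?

phi separates as a function of s plus a function of t, so ∇phi=0 decouples.
∂phi/∂s = 12(s - 2)(s - 1)(s + 1) = 0 at s ∈ {-1, 1, 2}; ∂phi/∂t = -2(t - 3) = 0 at t ∈ {3}.
The Hessian is diagonal: diag(phi_ss, phi_tt). Second derivatives: phi_ss(-1)=72, phi_ss(1)=-24, phi_ss(2)=36; phi_tt(3)=-2.
Local minima occur where both diagonal entries positive: none. Count: 0.

0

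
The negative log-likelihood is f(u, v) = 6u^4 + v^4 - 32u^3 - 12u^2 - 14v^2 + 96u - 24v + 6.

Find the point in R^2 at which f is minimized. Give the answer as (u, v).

f(u,v) separates as P(u) + Q(v) + 6, so its minimum is min P + min Q + 6.
P'(u) = 24(u - 4)(u - 1)(u + 1) vanishes at u ∈ {-1, 1, 4}; Q'(v) = 4(v - 3)(v + 1)(v + 2) vanishes at v ∈ {-2, -1, 3}.
Local minima of P (where P''>0): P(-1)=-70, P(4)=-320. Local minima of Q: Q(-2)=8, Q(3)=-117.
So the global minimum of f is P(4) + Q(3) + 6 = -320 − 117 + 6 = -431, attained at (4, 3).

(4, 3)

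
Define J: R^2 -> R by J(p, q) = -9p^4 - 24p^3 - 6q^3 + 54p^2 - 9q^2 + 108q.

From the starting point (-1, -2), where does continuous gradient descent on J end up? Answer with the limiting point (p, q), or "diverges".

(0, -3)

J is separable, so gradient descent decouples: p follows -∂J/∂p, q follows -∂J/∂q.
∂J/∂p = -36p(p - 1)(p + 3); at p=-1 this is -144, so p increases.
∂J/∂q = -18(q - 2)(q + 3); at q=-2 this is 72, so q decreases.
p converges to its nearest critical value 0 (a local min of the p-part); q converges to -3. The iterate converges to (0, -3).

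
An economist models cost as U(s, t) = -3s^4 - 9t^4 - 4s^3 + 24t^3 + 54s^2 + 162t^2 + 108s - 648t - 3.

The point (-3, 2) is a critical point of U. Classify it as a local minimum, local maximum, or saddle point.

The mixed partial ∂²U/∂s∂t is 0, so the Hessian at any point is diag(U_ss, U_tt) = diag(12(-3s^2 - 2s + 9), 36(-3t^2 + 4t + 9)).
At (-3, 2): H = diag(-144, 180).
The eigenvalues have opposite signs, so H is indefinite: a saddle point.

saddle point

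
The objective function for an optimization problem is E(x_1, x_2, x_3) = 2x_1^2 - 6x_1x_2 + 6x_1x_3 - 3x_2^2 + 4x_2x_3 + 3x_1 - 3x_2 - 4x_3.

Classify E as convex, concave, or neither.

E is quadratic, so its Hessian is the constant matrix H = [[4, -6, 6], [-6, -6, 4], [6, 4, 0]].
Leading principal minors: 4, -60, -136.
Neither pattern holds ⇒ H is indefinite ⇒ neither convex nor concave.

neither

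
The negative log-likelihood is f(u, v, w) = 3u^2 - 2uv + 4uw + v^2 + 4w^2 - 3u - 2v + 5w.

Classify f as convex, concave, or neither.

f is quadratic, so its Hessian is the constant matrix H = [[6, -2, 4], [-2, 2, 0], [4, 0, 8]].
Leading principal minors: 6, 8, 32.
All positive ⇒ H ≻ 0 ⇒ convex.

convex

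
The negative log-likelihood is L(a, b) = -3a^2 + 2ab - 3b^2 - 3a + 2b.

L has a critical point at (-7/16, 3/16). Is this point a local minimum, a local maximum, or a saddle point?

local maximum

The Hessian of L is constant: H = [[-6, 2], [2, -6]].
det(H) = (-6)·(-6) − 2² = 32.
det(H) > 0 and tr(H) = -12 < 0, so H is negative definite and the point is a local maximum.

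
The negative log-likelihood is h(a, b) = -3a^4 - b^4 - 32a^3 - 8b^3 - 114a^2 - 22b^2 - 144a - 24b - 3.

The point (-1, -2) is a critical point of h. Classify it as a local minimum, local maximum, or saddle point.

The mixed partial ∂²h/∂a∂b is 0, so the Hessian at any point is diag(h_aa, h_bb) = diag(-12(3a^2 + 16a + 19), -4(3b^2 + 12b + 11)).
At (-1, -2): H = diag(-72, 4).
The eigenvalues have opposite signs, so H is indefinite: a saddle point.

saddle point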